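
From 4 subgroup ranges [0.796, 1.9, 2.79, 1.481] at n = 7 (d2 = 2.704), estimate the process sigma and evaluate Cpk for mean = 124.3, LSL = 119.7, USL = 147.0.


R_bar = (0.796 + 1.9 + 2.79 + 1.481) / 4 = 1.74175
sigma = R_bar / d2 = 1.74175 / 2.704 = 0.64413831
Cp = (USL - LSL)/(6*sigma) = (147.0 - 119.7)/(6*0.64413831) = 7.0637
Cpu = (147.0 - 124.3)/(3*0.64413831) = 11.7470
Cpl = (124.3 - 119.7)/(3*0.64413831) = 2.3804
Cpk = min(Cpu, Cpl) = 2.3804

2.3804


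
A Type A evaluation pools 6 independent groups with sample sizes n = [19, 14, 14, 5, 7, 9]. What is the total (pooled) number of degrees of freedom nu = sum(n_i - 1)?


nu = sum_i (n_i - 1)
nu = ((19 - 1) + (14 - 1) + (14 - 1) + (5 - 1) + (7 - 1) + (9 - 1))
nu = 18 + 13 + 13 + 4 + 6 + 8
nu = 62

62


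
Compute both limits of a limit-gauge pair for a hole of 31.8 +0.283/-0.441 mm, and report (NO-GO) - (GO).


GO = nominal - lower_tol (smallest hole = maximum material condition)
GO = 31.8 - 0.441 = 31.359
NO-GO = nominal + upper_tol (largest hole = least material condition)
NO-GO = 31.8 + 0.283 = 32.083
spread = NO-GO - GO = 32.083 - 31.359 = 0.7240

0.7240


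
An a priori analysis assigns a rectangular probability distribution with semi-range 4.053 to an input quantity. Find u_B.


u_B = half_width / sqrt(3)
u_B = 4.053 / 1.7320508
u_B = 2.3400

2.3400


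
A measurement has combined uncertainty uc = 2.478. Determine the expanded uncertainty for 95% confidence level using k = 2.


U = k * uc
U = 2 * 2.478
U = 4.9560

4.9560


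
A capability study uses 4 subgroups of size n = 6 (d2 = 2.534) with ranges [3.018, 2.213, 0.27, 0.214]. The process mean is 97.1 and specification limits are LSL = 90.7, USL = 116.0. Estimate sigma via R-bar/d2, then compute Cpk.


R_bar = (3.018 + 2.213 + 0.27 + 0.214) / 4 = 1.42875
sigma = R_bar / d2 = 1.42875 / 2.534 = 0.56383189
Cp = (USL - LSL)/(6*sigma) = (116.0 - 90.7)/(6*0.56383189) = 7.4786
Cpu = (116.0 - 97.1)/(3*0.56383189) = 11.1735
Cpl = (97.1 - 90.7)/(3*0.56383189) = 3.7836
Cpk = min(Cpu, Cpl) = 3.7836

3.7836


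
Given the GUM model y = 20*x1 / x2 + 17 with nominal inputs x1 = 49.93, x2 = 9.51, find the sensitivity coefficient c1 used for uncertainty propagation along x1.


y = 20*x1 / x2 + 17
dy/dx1 = 20/x2
Evaluate at x2 = 9.51: c1 = 20 / 9.51
c1 = 2.1030

2.1030


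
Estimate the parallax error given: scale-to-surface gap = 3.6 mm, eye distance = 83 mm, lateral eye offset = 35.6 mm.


error = h * offset / d
= 3.6 * 35.6 / 83
= 1.5441

1.5441


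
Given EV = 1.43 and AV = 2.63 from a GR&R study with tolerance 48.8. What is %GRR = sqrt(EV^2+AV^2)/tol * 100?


GRR = sqrt(EV^2 + AV^2) = sqrt(1.43^2 + 2.63^2) = 2.9936266
%GRR = GRR / tol * 100 = 2.9936266 / 48.8 * 100
%GRR = 6.1345

6.1345


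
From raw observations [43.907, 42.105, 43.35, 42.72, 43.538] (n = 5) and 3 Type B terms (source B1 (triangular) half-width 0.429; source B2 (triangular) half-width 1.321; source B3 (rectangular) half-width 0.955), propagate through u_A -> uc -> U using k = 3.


mean = (43.907 + 42.105 + 43.35 + 42.72 + 43.538) / 5 = 43.124
s = sqrt(sum((x - mean)^2)/(n-1)) = 0.71364172
u_A = s / sqrt(n) = 0.71364172 / sqrt(5) = 0.31915028
u_B1 = 0.429 / sqrt(6) = 0.17513852
u_B2 = 1.321 / sqrt(6) = 0.53929599
u_B3 = 0.955 / sqrt(3) = 0.55136951
uc = sqrt(0.31915028^2 + 0.17513852^2 + 0.53929599^2 + 0.55136951^2) = 0.85286511
U = k * uc = 3 * 0.85286511
U = 2.5586

2.5586


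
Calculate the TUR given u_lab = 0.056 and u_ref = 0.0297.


TUR = u_lab / u_ref
= 0.056 / 0.0297
= 1.8855

1.8855


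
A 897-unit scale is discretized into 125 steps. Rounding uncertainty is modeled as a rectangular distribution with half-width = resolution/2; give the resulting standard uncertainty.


resolution = range / divisions
resolution = 897 / 125 = 7.176
u_res = resolution / (2*sqrt(3))
u_res = 7.176 / 3.4641016
u_res = 2.0715

2.0715


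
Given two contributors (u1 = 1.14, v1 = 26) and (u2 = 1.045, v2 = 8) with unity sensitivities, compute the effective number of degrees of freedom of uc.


uc = sqrt(u1^2 + u2^2) = sqrt(1.14^2 + 1.045^2) = 1.546488
v_eff = uc^4 / (u1^4/v1 + u2^4/v2)
= 1.546488^4 / (1.14^4/26 + 1.045^4/8)
= 5.7198708 / 0.21402483
v_eff = 26.7253

26.7253


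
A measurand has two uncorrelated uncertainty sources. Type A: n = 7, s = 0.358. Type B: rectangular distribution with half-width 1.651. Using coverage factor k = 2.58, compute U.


u_A = s / sqrt(n) = 0.358 / sqrt(7) = 0.13531128
u_B = half_width / sqrt(3) = 1.651 / sqrt(3) = 0.95320529
uc = sqrt(u_A^2 + u_B^2) = sqrt(0.13531128^2 + 0.95320529^2) = 0.96276138
U = k * uc = 2.58 * 0.96276138
U = 2.4839

2.4839


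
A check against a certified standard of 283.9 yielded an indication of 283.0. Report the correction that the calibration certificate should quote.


Correction = standard - reading
= 283.9 - 283.0
= 0.9000

0.9000


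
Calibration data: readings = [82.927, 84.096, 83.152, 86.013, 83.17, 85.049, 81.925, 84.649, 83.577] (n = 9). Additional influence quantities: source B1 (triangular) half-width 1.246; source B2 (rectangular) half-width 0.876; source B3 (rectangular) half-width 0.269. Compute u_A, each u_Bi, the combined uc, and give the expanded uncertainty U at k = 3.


mean = (82.927 + 84.096 + 83.152 + 86.013 + 83.17 + 85.049 + 81.925 + 84.649 + 83.577) / 9 = 83.83977778
s = sqrt(sum((x - mean)^2)/(n-1)) = 1.2447808
u_A = s / sqrt(n) = 1.2447808 / sqrt(9) = 0.41492693
u_B1 = 1.246 / sqrt(6) = 0.50867737
u_B2 = 0.876 / sqrt(3) = 0.50575884
u_B3 = 0.269 / sqrt(3) = 0.15530722
uc = sqrt(0.41492693^2 + 0.50867737^2 + 0.50575884^2 + 0.15530722^2) = 0.84310697
U = k * uc = 3 * 0.84310697
U = 2.5293

2.5293


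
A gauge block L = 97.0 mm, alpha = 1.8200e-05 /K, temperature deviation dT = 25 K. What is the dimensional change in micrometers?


dL = L * alpha * dT
= 97.0 * 1.8200e-05 * 25
= 0.0441350 mm
dL_um = 0.0441350 * 1000 = 44.1350 um

44.1350


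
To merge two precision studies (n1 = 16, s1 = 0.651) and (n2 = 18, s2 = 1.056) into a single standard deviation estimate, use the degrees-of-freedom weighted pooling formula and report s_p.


s_p = sqrt(((n1-1)*s1^2 + (n2-1)*s2^2) / (n1+n2-2))
numerator = (16-1)*0.651^2 + (18-1)*1.056^2 = 6.357015 + 18.957312 = 25.314327
denominator = 16 + 18 - 2 = 32
s_p^2 = 25.314327 / 32 = 0.79107272
s_p = sqrt(0.79107272) = 0.8894

0.8894


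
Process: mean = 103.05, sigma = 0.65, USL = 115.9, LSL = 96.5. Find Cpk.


Cpu = (USL - mean) / (3*sigma) = (115.9 - 103.05) / (3*0.65) = 6.5897
Cpl = (mean - LSL) / (3*sigma) = (103.05 - 96.5) / (3*0.65) = 3.3590
Cpk = min(Cpu, Cpl) = 3.3590

3.3590


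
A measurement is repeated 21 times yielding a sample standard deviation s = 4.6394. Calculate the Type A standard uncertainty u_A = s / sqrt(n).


u_A = s / sqrt(n)
u_A = 4.6394 / sqrt(21)
u_A = 4.6394 / 4.5825757
u_A = 1.0124

1.0124


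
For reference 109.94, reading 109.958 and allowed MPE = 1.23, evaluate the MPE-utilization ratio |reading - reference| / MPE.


e = indication - reference = 109.958 - 109.94 = 0.0180
|e| = 0.0180
ratio = |e| / MPE = 0.0180 / 1.23
ratio = 0.0146

0.0146


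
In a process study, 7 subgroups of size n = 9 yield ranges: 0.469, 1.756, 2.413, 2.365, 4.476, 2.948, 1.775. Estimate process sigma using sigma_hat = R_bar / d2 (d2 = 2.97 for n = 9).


R_bar = (0.469 + 1.756 + 2.413 + 2.365 + 4.476 + 2.948 + 1.775) / 7
R_bar = 16.202 / 7 = 2.3145714
sigma_hat = R_bar / d2 = 2.3145714 / 2.97 = 0.7793

0.7793


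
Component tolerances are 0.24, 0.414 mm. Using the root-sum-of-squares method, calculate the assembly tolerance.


RSS = sqrt(0.24^2 + 0.414^2)
= sqrt(0.228996)
= 0.4785

0.4785


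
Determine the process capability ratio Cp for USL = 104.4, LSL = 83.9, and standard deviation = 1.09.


Cp = (USL - LSL) / (6 * sigma)
= (104.4 - 83.9) / (6 * 1.09)
= 20.5000 / 6.5400
= 3.1346

3.1346


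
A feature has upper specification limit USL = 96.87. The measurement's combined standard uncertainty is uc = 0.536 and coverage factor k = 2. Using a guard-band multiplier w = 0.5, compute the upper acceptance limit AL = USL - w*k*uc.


U = k * uc = 2 * 0.536 = 1.072
guard band g = w * U = 0.5 * 1.072 = 0.536
AL = USL - g = 96.87 - 0.536
AL = 96.3340

96.3340


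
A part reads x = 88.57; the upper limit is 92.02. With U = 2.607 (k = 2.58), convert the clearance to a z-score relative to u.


u = U / k = 2.607 / 2.58 = 1.0104651
margin = |USL - x| = |92.02 - 88.57| = 3.45
z = margin / u = 3.45 / 1.0104651
z = 3.4143

3.4143


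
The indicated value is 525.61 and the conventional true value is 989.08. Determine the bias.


Systematic error = measured - true
= 525.61 - 989.08
= -463.4700

-463.4700


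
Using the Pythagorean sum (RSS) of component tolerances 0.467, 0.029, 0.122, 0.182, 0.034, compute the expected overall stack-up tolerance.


RSS = sqrt(0.467^2 + 0.029^2 + 0.122^2 + 0.182^2 + 0.034^2)
= sqrt(0.268094)
= 0.5178

0.5178


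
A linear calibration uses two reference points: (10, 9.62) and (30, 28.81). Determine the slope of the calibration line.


slope = (y2 - y1) / (x2 - x1)
= (28.81 - 9.62) / (30 - 10)
= 19.1900 / 20
= 0.9595

0.9595


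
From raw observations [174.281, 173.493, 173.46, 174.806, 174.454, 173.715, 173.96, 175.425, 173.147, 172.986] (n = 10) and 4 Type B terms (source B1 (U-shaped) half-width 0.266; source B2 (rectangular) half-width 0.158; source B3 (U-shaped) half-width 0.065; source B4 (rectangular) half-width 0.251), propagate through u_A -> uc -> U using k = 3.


mean = (174.281 + 173.493 + 173.46 + 174.806 + 174.454 + 173.715 + 173.96 + 175.425 + 173.147 + 172.986) / 10 = 173.9727
s = sqrt(sum((x - mean)^2)/(n-1)) = 0.7706537
u_A = s / sqrt(n) = 0.7706537 / sqrt(10) = 0.2437021
u_B1 = 0.266 / sqrt(2) = 0.1880904
u_B2 = 0.158 / sqrt(3) = 0.091221343
u_B3 = 0.065 / sqrt(2) = 0.045961941
u_B4 = 0.251 / sqrt(3) = 0.14491492
uc = sqrt(0.2437021^2 + 0.1880904^2 + 0.091221343^2 + 0.045961941^2 + 0.14491492^2) = 0.35525045
U = k * uc = 3 * 0.35525045
U = 1.0658

1.0658


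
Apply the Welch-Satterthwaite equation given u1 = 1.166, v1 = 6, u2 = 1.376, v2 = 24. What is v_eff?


uc = sqrt(u1^2 + u2^2) = sqrt(1.166^2 + 1.376^2) = 1.8035886
v_eff = uc^4 / (u1^4/v1 + u2^4/v2)
= 1.8035886^4 / (1.166^4/6 + 1.376^4/24)
= 10.581566 / 0.45743511
v_eff = 23.1324

23.1324


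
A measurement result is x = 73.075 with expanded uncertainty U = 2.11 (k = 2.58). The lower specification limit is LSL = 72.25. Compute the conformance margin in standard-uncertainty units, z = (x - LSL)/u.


u = U / k = 2.11 / 2.58 = 0.81782946
margin = |LSL - x| = |72.25 - 73.075| = 0.825
z = margin / u = 0.825 / 0.81782946
z = 1.0088

1.0088


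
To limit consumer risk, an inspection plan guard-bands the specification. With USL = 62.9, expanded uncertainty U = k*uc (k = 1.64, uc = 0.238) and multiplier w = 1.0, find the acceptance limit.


U = k * uc = 1.64 * 0.238 = 0.39032
guard band g = w * U = 1.0 * 0.39032 = 0.39032
AL = USL - g = 62.9 - 0.39032
AL = 62.5097

62.5097


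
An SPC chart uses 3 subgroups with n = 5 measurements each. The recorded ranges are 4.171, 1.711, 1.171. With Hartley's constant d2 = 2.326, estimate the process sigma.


R_bar = (4.171 + 1.711 + 1.171) / 3
R_bar = 7.053 / 3 = 2.351
sigma_hat = R_bar / d2 = 2.351 / 2.326 = 1.0107

1.0107


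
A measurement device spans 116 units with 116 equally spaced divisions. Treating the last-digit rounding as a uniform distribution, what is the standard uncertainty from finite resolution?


resolution = range / divisions
resolution = 116 / 116 = 1
u_res = resolution / (2*sqrt(3))
u_res = 1 / 3.4641016
u_res = 0.2887

0.2887


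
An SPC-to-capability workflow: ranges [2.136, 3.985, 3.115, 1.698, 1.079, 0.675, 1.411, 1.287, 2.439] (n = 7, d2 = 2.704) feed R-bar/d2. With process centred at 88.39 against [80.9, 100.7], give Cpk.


R_bar = (2.136 + 3.985 + 3.115 + 1.698 + 1.079 + 0.675 + 1.411 + 1.287 + 2.439) / 9 = 1.9805556
sigma = R_bar / d2 = 1.9805556 / 2.704 = 0.73245399
Cp = (USL - LSL)/(6*sigma) = (100.7 - 80.9)/(6*0.73245399) = 4.5054
Cpu = (100.7 - 88.39)/(3*0.73245399) = 5.6022
Cpl = (88.39 - 80.9)/(3*0.73245399) = 3.4086
Cpk = min(Cpu, Cpl) = 3.4086

3.4086


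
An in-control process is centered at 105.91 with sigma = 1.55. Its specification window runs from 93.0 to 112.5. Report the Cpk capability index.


Cpu = (USL - mean) / (3*sigma) = (112.5 - 105.91) / (3*1.55) = 1.4172
Cpl = (mean - LSL) / (3*sigma) = (105.91 - 93.0) / (3*1.55) = 2.7763
Cpk = min(Cpu, Cpl) = 1.4172

1.4172


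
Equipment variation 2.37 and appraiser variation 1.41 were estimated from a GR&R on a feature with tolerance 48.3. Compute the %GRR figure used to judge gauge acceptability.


GRR = sqrt(EV^2 + AV^2) = sqrt(2.37^2 + 1.41^2) = 2.7577164
%GRR = GRR / tol * 100 = 2.7577164 / 48.3 * 100
%GRR = 5.7096

5.7096


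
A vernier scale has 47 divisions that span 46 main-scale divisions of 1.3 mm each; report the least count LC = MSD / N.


LC = MSD / n_div
= 1.3 / 47
= 0.0277

0.0277


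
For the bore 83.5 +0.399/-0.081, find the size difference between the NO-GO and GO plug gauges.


GO = nominal - lower_tol (smallest hole = maximum material condition)
GO = 83.5 - 0.081 = 83.419
NO-GO = nominal + upper_tol (largest hole = least material condition)
NO-GO = 83.5 + 0.399 = 83.899
spread = NO-GO - GO = 83.899 - 83.419 = 0.4800

0.4800


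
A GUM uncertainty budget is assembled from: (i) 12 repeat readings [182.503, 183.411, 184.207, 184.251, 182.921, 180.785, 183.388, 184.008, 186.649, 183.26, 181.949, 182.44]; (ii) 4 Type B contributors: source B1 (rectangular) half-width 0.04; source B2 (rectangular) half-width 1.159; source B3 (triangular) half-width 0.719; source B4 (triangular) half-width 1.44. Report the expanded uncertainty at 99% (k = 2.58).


mean = (182.503 + 183.411 + 184.207 + 184.251 + 182.921 + 180.785 + 183.388 + 184.008 + 186.649 + 183.26 + 181.949 + 182.44) / 12 = 183.3143333
s = sqrt(sum((x - mean)^2)/(n-1)) = 1.450147
u_A = s / sqrt(n) = 1.450147 / sqrt(12) = 0.41862138
u_B1 = 0.04 / sqrt(3) = 0.023094011
u_B2 = 1.159 / sqrt(3) = 0.66914896
u_B3 = 0.719 / sqrt(6) = 0.29353052
u_B4 = 1.44 / sqrt(6) = 0.58787754
uc = sqrt(0.41862138^2 + 0.023094011^2 + 0.66914896^2 + 0.29353052^2 + 0.58787754^2) = 1.0272768
U = k * uc = 2.58 * 1.0272768
U = 2.6504

2.6504


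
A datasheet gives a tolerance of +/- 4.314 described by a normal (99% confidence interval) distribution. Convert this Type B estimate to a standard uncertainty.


u_B = half_width / 2.576
u_B = 4.314 / 2.576
u_B = 1.6747

1.6747


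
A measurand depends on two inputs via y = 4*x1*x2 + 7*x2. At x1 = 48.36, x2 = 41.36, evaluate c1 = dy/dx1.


y = 4*x1*x2 + 7*x2
dy/dx1 = 4*x2
Evaluate at x2 = 41.36: c1 = 4 * 41.36
c1 = 165.4400

165.4400


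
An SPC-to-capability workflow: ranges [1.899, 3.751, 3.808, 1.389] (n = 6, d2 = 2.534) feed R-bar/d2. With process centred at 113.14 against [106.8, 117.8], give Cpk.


R_bar = (1.899 + 3.751 + 3.808 + 1.389) / 4 = 2.71175
sigma = R_bar / d2 = 2.71175 / 2.534 = 1.070146
Cp = (USL - LSL)/(6*sigma) = (117.8 - 106.8)/(6*1.070146) = 1.7132
Cpu = (117.8 - 113.14)/(3*1.070146) = 1.4515
Cpl = (113.14 - 106.8)/(3*1.070146) = 1.9748
Cpk = min(Cpu, Cpl) = 1.4515

1.4515


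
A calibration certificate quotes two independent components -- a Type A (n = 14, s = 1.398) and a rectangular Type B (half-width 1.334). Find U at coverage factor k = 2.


u_A = s / sqrt(n) = 1.398 / sqrt(14) = 0.37363122
u_B = half_width / sqrt(3) = 1.334 / sqrt(3) = 0.77018526
uc = sqrt(u_A^2 + u_B^2) = sqrt(0.37363122^2 + 0.77018526^2) = 0.85602899
U = k * uc = 2 * 0.85602899
U = 1.7121

1.7121


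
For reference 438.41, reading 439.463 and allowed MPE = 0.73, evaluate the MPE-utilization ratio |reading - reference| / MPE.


e = indication - reference = 439.463 - 438.41 = 1.0530
|e| = 1.0530
ratio = |e| / MPE = 1.0530 / 0.73
ratio = 1.4425

1.4425


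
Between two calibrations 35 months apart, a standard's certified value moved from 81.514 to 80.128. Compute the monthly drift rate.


rate = (v2 - v1) / months
= (80.128 - 81.514) / 35
= -1.3860 / 35
= -0.0396

-0.0396


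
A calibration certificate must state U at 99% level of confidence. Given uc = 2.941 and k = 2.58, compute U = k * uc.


U = k * uc
U = 2.58 * 2.941
U = 7.5878

7.5878


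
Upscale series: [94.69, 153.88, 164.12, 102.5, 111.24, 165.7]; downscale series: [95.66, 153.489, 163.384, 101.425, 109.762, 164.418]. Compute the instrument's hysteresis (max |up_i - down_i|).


|94.69 - 95.66| = 0.9700
|153.88 - 153.489| = 0.3910
|164.12 - 163.384| = 0.7360
|102.5 - 101.425| = 1.0750
|111.24 - 109.762| = 1.4780
|165.7 - 164.418| = 1.2820
hysteresis = max(diffs) = 1.4780

1.4780


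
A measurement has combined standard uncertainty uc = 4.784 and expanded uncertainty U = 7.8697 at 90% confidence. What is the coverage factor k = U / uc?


k = U / uc
k = 7.8697 / 4.784
k = 1.645

1.645


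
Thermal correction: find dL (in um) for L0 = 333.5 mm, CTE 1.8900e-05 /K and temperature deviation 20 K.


dL = L * alpha * dT
= 333.5 * 1.8900e-05 * 20
= 0.1260630 mm
dL_um = 0.1260630 * 1000 = 126.0630 um

126.0630


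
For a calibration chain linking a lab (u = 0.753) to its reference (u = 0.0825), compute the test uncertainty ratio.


TUR = u_lab / u_ref
= 0.753 / 0.0825
= 9.1273

9.1273


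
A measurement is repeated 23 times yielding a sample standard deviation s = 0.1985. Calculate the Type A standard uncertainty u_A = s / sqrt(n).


u_A = s / sqrt(n)
u_A = 0.1985 / sqrt(23)
u_A = 0.1985 / 4.7958315
u_A = 0.0414

0.0414


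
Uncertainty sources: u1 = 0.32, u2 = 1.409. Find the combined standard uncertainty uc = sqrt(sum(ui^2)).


uc = sqrt(0.32^2 + 1.409^2)
uc = sqrt(2.087681)
uc = 1.4449

1.4449


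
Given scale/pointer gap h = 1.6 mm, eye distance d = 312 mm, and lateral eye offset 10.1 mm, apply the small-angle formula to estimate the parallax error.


error = h * offset / d
= 1.6 * 10.1 / 312
= 0.0518

0.0518


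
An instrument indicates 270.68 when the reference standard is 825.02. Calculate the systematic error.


Systematic error = measured - true
= 270.68 - 825.02
= -554.3400

-554.3400


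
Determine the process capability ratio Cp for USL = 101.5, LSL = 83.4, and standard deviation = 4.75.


Cp = (USL - LSL) / (6 * sigma)
= (101.5 - 83.4) / (6 * 4.75)
= 18.1000 / 28.5000
= 0.6351

0.6351


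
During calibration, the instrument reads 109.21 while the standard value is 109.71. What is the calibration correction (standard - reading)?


Correction = standard - reading
= 109.71 - 109.21
= 0.5000

0.5000


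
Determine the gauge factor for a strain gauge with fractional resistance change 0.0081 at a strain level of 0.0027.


GF = (dR/R) / epsilon
= 0.0081 / 0.0027
= 3.0000

3.0000


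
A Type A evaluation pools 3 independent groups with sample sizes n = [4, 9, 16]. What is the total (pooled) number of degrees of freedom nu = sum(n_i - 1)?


nu = sum_i (n_i - 1)
nu = ((4 - 1) + (9 - 1) + (16 - 1))
nu = 3 + 8 + 15
nu = 26

26


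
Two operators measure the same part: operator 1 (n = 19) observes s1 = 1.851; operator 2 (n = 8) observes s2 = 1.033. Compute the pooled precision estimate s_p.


s_p = sqrt(((n1-1)*s1^2 + (n2-1)*s2^2) / (n1+n2-2))
numerator = (19-1)*1.851^2 + (8-1)*1.033^2 = 61.671618 + 7.469623 = 69.141241
denominator = 19 + 8 - 2 = 25
s_p^2 = 69.141241 / 25 = 2.7656496
s_p = sqrt(2.7656496) = 1.6630

1.6630


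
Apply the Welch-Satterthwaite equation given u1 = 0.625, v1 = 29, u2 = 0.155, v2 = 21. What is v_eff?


uc = sqrt(u1^2 + u2^2) = sqrt(0.625^2 + 0.155^2) = 0.64393323
v_eff = uc^4 / (u1^4/v1 + u2^4/v2)
= 0.64393323^4 / (0.625^4/29 + 0.155^4/21)
= 0.17193463 / 0.0052891371
v_eff = 32.5071

32.5071


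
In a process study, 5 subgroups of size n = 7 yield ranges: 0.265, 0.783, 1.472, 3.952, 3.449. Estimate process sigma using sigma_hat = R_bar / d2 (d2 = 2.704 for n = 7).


R_bar = (0.265 + 0.783 + 1.472 + 3.952 + 3.449) / 5
R_bar = 9.921 / 5 = 1.9842
sigma_hat = R_bar / d2 = 1.9842 / 2.704 = 0.7338

0.7338


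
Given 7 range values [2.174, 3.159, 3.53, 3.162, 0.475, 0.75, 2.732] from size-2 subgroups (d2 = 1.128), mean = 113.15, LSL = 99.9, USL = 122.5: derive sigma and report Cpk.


R_bar = (2.174 + 3.159 + 3.53 + 3.162 + 0.475 + 0.75 + 2.732) / 7 = 2.2831429
sigma = R_bar / d2 = 2.2831429 / 1.128 = 2.0240629
Cp = (USL - LSL)/(6*sigma) = (122.5 - 99.9)/(6*2.0240629) = 1.8609
Cpu = (122.5 - 113.15)/(3*2.0240629) = 1.5398
Cpl = (113.15 - 99.9)/(3*2.0240629) = 2.1821
Cpk = min(Cpu, Cpl) = 1.5398

1.5398


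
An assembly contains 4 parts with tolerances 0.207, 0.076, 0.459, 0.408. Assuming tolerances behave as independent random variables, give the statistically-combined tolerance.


RSS = sqrt(0.207^2 + 0.076^2 + 0.459^2 + 0.408^2)
= sqrt(0.42577)
= 0.6525

0.6525


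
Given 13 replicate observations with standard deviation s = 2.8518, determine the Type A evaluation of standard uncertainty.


u_A = s / sqrt(n)
u_A = 2.8518 / sqrt(13)
u_A = 2.8518 / 3.6055513
u_A = 0.7909

0.7909


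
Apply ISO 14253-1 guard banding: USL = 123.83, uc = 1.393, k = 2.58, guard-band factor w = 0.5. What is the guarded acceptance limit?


U = k * uc = 2.58 * 1.393 = 3.59394
guard band g = w * U = 0.5 * 3.59394 = 1.79697
AL = USL - g = 123.83 - 1.79697
AL = 122.0330

122.0330


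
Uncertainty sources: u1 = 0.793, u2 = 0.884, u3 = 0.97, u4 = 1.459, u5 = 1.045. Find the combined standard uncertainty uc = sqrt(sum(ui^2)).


uc = sqrt(0.793^2 + 0.884^2 + 0.97^2 + 1.459^2 + 1.045^2)
uc = sqrt(5.571911)
uc = 2.3605

2.3605


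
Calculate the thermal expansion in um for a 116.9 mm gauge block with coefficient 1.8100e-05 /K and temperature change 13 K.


dL = L * alpha * dT
= 116.9 * 1.8100e-05 * 13
= 0.0275066 mm
dL_um = 0.0275066 * 1000 = 27.5066 um

27.5066


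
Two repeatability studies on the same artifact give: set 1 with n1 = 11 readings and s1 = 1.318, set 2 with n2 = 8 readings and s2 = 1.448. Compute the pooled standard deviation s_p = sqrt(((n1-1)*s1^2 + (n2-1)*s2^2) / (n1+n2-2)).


s_p = sqrt(((n1-1)*s1^2 + (n2-1)*s2^2) / (n1+n2-2))
numerator = (11-1)*1.318^2 + (8-1)*1.448^2 = 17.37124 + 14.676928 = 32.048168
denominator = 11 + 8 - 2 = 17
s_p^2 = 32.048168 / 17 = 1.8851864
s_p = sqrt(1.8851864) = 1.3730

1.3730


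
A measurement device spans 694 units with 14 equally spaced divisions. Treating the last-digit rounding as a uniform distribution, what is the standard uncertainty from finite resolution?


resolution = range / divisions
resolution = 694 / 14 = 49.571429
u_res = resolution / (2*sqrt(3))
u_res = 49.571429 / 3.4641016
u_res = 14.3100

14.3100


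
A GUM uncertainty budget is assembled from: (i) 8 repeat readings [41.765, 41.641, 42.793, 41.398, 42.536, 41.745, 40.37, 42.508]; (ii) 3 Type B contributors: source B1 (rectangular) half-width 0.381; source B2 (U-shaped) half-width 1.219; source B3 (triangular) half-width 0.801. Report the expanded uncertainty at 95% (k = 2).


mean = (41.765 + 41.641 + 42.793 + 41.398 + 42.536 + 41.745 + 40.37 + 42.508) / 8 = 41.8445
s = sqrt(sum((x - mean)^2)/(n-1)) = 0.77912057
u_A = s / sqrt(n) = 0.77912057 / sqrt(8) = 0.27546072
u_B1 = 0.381 / sqrt(3) = 0.21997045
u_B2 = 1.219 / sqrt(2) = 0.86196317
u_B3 = 0.801 / sqrt(6) = 0.32700688
uc = sqrt(0.27546072^2 + 0.21997045^2 + 0.86196317^2 + 0.32700688^2) = 0.98700538
U = k * uc = 2 * 0.98700538
U = 1.9740

1.9740


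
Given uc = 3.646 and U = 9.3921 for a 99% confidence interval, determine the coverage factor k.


k = U / uc
k = 9.3921 / 3.646
k = 2.576

2.576


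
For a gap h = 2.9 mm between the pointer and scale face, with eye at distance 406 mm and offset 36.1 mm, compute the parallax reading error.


error = h * offset / d
= 2.9 * 36.1 / 406
= 0.2579

0.2579


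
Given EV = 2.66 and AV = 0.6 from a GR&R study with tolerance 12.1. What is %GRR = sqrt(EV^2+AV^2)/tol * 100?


GRR = sqrt(EV^2 + AV^2) = sqrt(2.66^2 + 0.6^2) = 2.7268297
%GRR = GRR / tol * 100 = 2.7268297 / 12.1 * 100
%GRR = 22.5358

22.5358


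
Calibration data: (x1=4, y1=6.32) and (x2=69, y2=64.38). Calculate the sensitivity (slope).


slope = (y2 - y1) / (x2 - x1)
= (64.38 - 6.32) / (69 - 4)
= 58.0600 / 65
= 0.8932

0.8932


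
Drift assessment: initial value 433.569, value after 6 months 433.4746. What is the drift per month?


rate = (v2 - v1) / months
= (433.4746 - 433.569) / 6
= -0.0944 / 6
= -0.0157

-0.0157


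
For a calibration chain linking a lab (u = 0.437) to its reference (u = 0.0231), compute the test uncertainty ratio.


TUR = u_lab / u_ref
= 0.437 / 0.0231
= 18.9177

18.9177


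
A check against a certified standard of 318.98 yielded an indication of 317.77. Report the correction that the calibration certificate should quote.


Correction = standard - reading
= 318.98 - 317.77
= 1.2100

1.2100


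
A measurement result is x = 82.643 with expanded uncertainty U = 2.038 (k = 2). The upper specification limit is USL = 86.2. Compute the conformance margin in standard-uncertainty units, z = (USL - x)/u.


u = U / k = 2.038 / 2 = 1.019
margin = |USL - x| = |86.2 - 82.643| = 3.557
z = margin / u = 3.557 / 1.019
z = 3.4907

3.4907


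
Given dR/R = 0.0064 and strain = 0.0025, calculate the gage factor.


GF = (dR/R) / epsilon
= 0.0064 / 0.0025
= 2.5600

2.5600


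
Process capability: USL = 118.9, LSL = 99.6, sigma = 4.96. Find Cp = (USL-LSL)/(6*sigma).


Cp = (USL - LSL) / (6 * sigma)
= (118.9 - 99.6) / (6 * 4.96)
= 19.3000 / 29.7600
= 0.6485

0.6485


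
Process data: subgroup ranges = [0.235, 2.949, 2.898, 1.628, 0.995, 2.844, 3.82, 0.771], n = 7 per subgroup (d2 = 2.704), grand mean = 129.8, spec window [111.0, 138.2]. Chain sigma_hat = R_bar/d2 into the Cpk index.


R_bar = (0.235 + 2.949 + 2.898 + 1.628 + 0.995 + 2.844 + 3.82 + 0.771) / 8 = 2.0175
sigma = R_bar / d2 = 2.0175 / 2.704 = 0.74611686
Cp = (USL - LSL)/(6*sigma) = (138.2 - 111.0)/(6*0.74611686) = 6.0759
Cpu = (138.2 - 129.8)/(3*0.74611686) = 3.7528
Cpl = (129.8 - 111.0)/(3*0.74611686) = 8.3990
Cpk = min(Cpu, Cpl) = 3.7528

3.7528


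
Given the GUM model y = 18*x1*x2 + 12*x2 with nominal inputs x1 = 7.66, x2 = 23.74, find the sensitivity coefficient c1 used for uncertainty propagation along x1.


y = 18*x1*x2 + 12*x2
dy/dx1 = 18*x2
Evaluate at x2 = 23.74: c1 = 18 * 23.74
c1 = 427.3200

427.3200


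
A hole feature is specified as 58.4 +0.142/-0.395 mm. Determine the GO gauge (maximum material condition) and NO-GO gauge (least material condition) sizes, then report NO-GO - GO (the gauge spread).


GO = nominal - lower_tol (smallest hole = maximum material condition)
GO = 58.4 - 0.395 = 58.005
NO-GO = nominal + upper_tol (largest hole = least material condition)
NO-GO = 58.4 + 0.142 = 58.542
spread = NO-GO - GO = 58.542 - 58.005 = 0.5370

0.5370


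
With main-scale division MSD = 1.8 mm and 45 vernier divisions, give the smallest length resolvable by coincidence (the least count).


LC = MSD / n_div
= 1.8 / 45
= 0.0400

0.0400


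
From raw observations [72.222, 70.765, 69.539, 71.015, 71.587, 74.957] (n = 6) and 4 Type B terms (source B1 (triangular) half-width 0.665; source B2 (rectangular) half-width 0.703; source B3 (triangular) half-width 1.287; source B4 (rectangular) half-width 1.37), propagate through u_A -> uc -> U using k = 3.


mean = (72.222 + 70.765 + 69.539 + 71.015 + 71.587 + 74.957) / 6 = 71.68083333
s = sqrt(sum((x - mean)^2)/(n-1)) = 1.8387207
u_A = s / sqrt(n) = 1.8387207 / sqrt(6) = 0.75065458
u_B1 = 0.665 / sqrt(6) = 0.27148511
u_B2 = 0.703 / sqrt(3) = 0.40587724
u_B3 = 1.287 / sqrt(6) = 0.52541555
u_B4 = 1.37 / sqrt(3) = 0.79096987
uc = sqrt(0.75065458^2 + 0.27148511^2 + 0.40587724^2 + 0.52541555^2 + 0.79096987^2) = 1.305227
U = k * uc = 3 * 1.305227
U = 3.9157

3.9157


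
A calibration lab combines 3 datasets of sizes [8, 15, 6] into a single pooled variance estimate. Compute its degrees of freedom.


nu = sum_i (n_i - 1)
nu = ((8 - 1) + (15 - 1) + (6 - 1))
nu = 7 + 14 + 5
nu = 26

26


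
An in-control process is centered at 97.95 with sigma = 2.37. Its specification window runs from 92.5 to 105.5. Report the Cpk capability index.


Cpu = (USL - mean) / (3*sigma) = (105.5 - 97.95) / (3*2.37) = 1.0619
Cpl = (mean - LSL) / (3*sigma) = (97.95 - 92.5) / (3*2.37) = 0.7665
Cpk = min(Cpu, Cpl) = 0.7665

0.7665


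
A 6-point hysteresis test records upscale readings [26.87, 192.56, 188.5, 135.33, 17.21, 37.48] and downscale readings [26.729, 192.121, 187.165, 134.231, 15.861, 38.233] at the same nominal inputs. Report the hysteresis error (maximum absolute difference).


|26.87 - 26.729| = 0.1410
|192.56 - 192.121| = 0.4390
|188.5 - 187.165| = 1.3350
|135.33 - 134.231| = 1.0990
|17.21 - 15.861| = 1.3490
|37.48 - 38.233| = 0.7530
hysteresis = max(diffs) = 1.3490

1.3490


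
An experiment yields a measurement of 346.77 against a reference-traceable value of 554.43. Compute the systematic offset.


Systematic error = measured - true
= 346.77 - 554.43
= -207.6600

-207.6600


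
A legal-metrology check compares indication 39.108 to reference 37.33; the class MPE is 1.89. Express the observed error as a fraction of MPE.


e = indication - reference = 39.108 - 37.33 = 1.7780
|e| = 1.7780
ratio = |e| / MPE = 1.7780 / 1.89
ratio = 0.9407

0.9407


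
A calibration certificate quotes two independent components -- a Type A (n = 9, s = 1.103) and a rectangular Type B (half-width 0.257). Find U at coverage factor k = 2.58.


u_A = s / sqrt(n) = 1.103 / sqrt(9) = 0.36766667
u_B = half_width / sqrt(3) = 0.257 / sqrt(3) = 0.14837902
uc = sqrt(u_A^2 + u_B^2) = sqrt(0.36766667^2 + 0.14837902^2) = 0.39647839
U = k * uc = 2.58 * 0.39647839
U = 1.0229

1.0229


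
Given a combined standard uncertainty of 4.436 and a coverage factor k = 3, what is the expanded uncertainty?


U = k * uc
U = 3 * 4.436
U = 13.3080

13.3080


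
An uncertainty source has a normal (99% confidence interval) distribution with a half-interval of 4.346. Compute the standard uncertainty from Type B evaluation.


u_B = half_width / 2.576
u_B = 4.346 / 2.576
u_B = 1.6871

1.6871


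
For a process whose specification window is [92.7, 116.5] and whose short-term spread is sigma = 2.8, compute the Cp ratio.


Cp = (USL - LSL) / (6 * sigma)
= (116.5 - 92.7) / (6 * 2.8)
= 23.8000 / 16.8000
= 1.4167

1.4167


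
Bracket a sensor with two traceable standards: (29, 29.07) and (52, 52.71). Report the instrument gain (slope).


slope = (y2 - y1) / (x2 - x1)
= (52.71 - 29.07) / (52 - 29)
= 23.6400 / 23
= 1.0278

1.0278


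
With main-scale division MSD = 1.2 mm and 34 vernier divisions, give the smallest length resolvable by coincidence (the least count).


LC = MSD / n_div
= 1.2 / 34
= 0.0353

0.0353


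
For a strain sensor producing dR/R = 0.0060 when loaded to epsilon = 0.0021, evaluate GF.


GF = (dR/R) / epsilon
= 0.0060 / 0.0021
= 2.8571

2.8571


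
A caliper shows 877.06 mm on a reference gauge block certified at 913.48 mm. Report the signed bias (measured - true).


Systematic error = measured - true
= 877.06 - 913.48
= -36.4200

-36.4200


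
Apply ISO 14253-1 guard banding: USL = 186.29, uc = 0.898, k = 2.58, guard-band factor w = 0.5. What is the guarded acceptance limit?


U = k * uc = 2.58 * 0.898 = 2.31684
guard band g = w * U = 0.5 * 2.31684 = 1.15842
AL = USL - g = 186.29 - 1.15842
AL = 185.1316

185.1316


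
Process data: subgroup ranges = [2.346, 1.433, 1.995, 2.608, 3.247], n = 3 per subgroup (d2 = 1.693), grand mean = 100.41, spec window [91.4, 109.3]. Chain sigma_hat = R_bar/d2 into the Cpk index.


R_bar = (2.346 + 1.433 + 1.995 + 2.608 + 3.247) / 5 = 2.3258
sigma = R_bar / d2 = 2.3258 / 1.693 = 1.3737744
Cp = (USL - LSL)/(6*sigma) = (109.3 - 91.4)/(6*1.3737744) = 2.1716
Cpu = (109.3 - 100.41)/(3*1.3737744) = 2.1571
Cpl = (100.41 - 91.4)/(3*1.3737744) = 2.1862
Cpk = min(Cpu, Cpl) = 2.1571

2.1571


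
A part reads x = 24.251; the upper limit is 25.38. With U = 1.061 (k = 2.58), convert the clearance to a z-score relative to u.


u = U / k = 1.061 / 2.58 = 0.41124031
margin = |USL - x| = |25.38 - 24.251| = 1.129
z = margin / u = 1.129 / 0.41124031
z = 2.7454

2.7454


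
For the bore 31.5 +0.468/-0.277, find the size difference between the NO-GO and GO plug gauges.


GO = nominal - lower_tol (smallest hole = maximum material condition)
GO = 31.5 - 0.277 = 31.223
NO-GO = nominal + upper_tol (largest hole = least material condition)
NO-GO = 31.5 + 0.468 = 31.968
spread = NO-GO - GO = 31.968 - 31.223 = 0.7450

0.7450


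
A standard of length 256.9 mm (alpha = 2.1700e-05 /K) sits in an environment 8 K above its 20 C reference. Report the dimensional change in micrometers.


dL = L * alpha * dT
= 256.9 * 2.1700e-05 * 8
= 0.0445978 mm
dL_um = 0.0445978 * 1000 = 44.5978 um

44.5978


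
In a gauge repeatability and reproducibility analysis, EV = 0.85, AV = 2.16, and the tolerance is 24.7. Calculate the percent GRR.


GRR = sqrt(EV^2 + AV^2) = sqrt(0.85^2 + 2.16^2) = 2.3212281
%GRR = GRR / tol * 100 = 2.3212281 / 24.7 * 100
%GRR = 9.3977

9.3977


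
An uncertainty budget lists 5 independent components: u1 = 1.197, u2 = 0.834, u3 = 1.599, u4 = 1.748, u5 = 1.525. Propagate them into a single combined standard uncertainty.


uc = sqrt(1.197^2 + 0.834^2 + 1.599^2 + 1.748^2 + 1.525^2)
uc = sqrt(10.066295)
uc = 3.1727

3.1727


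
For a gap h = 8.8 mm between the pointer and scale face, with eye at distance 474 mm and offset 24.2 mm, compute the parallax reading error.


error = h * offset / d
= 8.8 * 24.2 / 474
= 0.4493

0.4493


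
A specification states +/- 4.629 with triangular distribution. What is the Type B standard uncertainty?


u_B = half_width / sqrt(6)
u_B = 4.629 / 2.4494897
u_B = 1.8898

1.8898


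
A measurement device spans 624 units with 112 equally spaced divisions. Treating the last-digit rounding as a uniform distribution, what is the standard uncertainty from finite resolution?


resolution = range / divisions
resolution = 624 / 112 = 5.5714286
u_res = resolution / (2*sqrt(3))
u_res = 5.5714286 / 3.4641016
u_res = 1.6083

1.6083


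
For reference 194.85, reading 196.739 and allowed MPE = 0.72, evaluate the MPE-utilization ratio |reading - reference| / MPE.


e = indication - reference = 196.739 - 194.85 = 1.8890
|e| = 1.8890
ratio = |e| / MPE = 1.8890 / 0.72
ratio = 2.6236

2.6236


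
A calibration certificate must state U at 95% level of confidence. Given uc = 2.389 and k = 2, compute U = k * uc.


U = k * uc
U = 2 * 2.389
U = 4.7780

4.7780


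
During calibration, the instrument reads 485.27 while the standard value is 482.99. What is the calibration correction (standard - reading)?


Correction = standard - reading
= 482.99 - 485.27
= -2.2800

-2.2800


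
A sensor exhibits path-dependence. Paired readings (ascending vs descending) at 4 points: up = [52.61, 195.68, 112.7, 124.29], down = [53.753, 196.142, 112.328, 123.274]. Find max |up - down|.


|52.61 - 53.753| = 1.1430
|195.68 - 196.142| = 0.4620
|112.7 - 112.328| = 0.3720
|124.29 - 123.274| = 1.0160
hysteresis = max(diffs) = 1.1430

1.1430


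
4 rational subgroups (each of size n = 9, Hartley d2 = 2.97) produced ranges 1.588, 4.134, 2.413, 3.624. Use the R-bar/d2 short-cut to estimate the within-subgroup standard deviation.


R_bar = (1.588 + 4.134 + 2.413 + 3.624) / 4
R_bar = 11.759 / 4 = 2.93975
sigma_hat = R_bar / d2 = 2.93975 / 2.97 = 0.9898

0.9898


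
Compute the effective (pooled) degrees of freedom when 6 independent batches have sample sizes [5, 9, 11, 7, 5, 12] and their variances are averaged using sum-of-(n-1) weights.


nu = sum_i (n_i - 1)
nu = ((5 - 1) + (9 - 1) + (11 - 1) + (7 - 1) + (5 - 1) + (12 - 1))
nu = 4 + 8 + 10 + 6 + 4 + 11
nu = 43

43


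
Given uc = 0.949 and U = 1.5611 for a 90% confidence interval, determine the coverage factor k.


k = U / uc
k = 1.5611 / 0.949
k = 1.645

1.645


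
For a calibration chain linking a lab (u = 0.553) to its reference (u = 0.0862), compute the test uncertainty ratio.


TUR = u_lab / u_ref
= 0.553 / 0.0862
= 6.4153

6.4153


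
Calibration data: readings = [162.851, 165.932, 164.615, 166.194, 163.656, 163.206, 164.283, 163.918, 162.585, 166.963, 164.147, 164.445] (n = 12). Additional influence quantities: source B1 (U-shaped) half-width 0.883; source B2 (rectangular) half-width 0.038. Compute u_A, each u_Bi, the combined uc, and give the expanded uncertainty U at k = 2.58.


mean = (162.851 + 165.932 + 164.615 + 166.194 + 163.656 + 163.206 + 164.283 + 163.918 + 162.585 + 166.963 + 164.147 + 164.445) / 12 = 164.3995833
s = sqrt(sum((x - mean)^2)/(n-1)) = 1.3539671
u_A = s / sqrt(n) = 1.3539671 / sqrt(12) = 0.39085663
u_B1 = 0.883 / sqrt(2) = 0.62437529
u_B2 = 0.038 / sqrt(3) = 0.02193931
uc = sqrt(0.39085663^2 + 0.62437529^2 + 0.02193931^2) = 0.73694962
U = k * uc = 2.58 * 0.73694962
U = 1.9013

1.9013


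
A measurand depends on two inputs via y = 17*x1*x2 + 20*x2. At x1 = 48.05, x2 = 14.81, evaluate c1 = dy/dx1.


y = 17*x1*x2 + 20*x2
dy/dx1 = 17*x2
Evaluate at x2 = 14.81: c1 = 17 * 14.81
c1 = 251.7700

251.7700


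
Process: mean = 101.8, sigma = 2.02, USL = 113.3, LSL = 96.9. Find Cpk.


Cpu = (USL - mean) / (3*sigma) = (113.3 - 101.8) / (3*2.02) = 1.8977
Cpl = (mean - LSL) / (3*sigma) = (101.8 - 96.9) / (3*2.02) = 0.8086
Cpk = min(Cpu, Cpl) = 0.8086

0.8086


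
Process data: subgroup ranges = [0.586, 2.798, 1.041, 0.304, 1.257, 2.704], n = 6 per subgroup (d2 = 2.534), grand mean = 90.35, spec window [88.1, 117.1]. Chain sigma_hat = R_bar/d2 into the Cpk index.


R_bar = (0.586 + 2.798 + 1.041 + 0.304 + 1.257 + 2.704) / 6 = 1.4483333
sigma = R_bar / d2 = 1.4483333 / 2.534 = 0.5715601
Cp = (USL - LSL)/(6*sigma) = (117.1 - 88.1)/(6*0.5715601) = 8.4564
Cpu = (117.1 - 90.35)/(3*0.5715601) = 15.6006
Cpl = (90.35 - 88.1)/(3*0.5715601) = 1.3122
Cpk = min(Cpu, Cpl) = 1.3122

1.3122


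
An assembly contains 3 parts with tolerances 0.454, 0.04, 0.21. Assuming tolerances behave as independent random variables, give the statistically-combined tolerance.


RSS = sqrt(0.454^2 + 0.04^2 + 0.21^2)
= sqrt(0.251816)
= 0.5018

0.5018


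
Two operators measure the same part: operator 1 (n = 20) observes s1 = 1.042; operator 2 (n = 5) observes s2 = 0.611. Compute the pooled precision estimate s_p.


s_p = sqrt(((n1-1)*s1^2 + (n2-1)*s2^2) / (n1+n2-2))
numerator = (20-1)*1.042^2 + (5-1)*0.611^2 = 20.629516 + 1.493284 = 22.1228
denominator = 20 + 5 - 2 = 23
s_p^2 = 22.1228 / 23 = 0.96186087
s_p = sqrt(0.96186087) = 0.9807

0.9807


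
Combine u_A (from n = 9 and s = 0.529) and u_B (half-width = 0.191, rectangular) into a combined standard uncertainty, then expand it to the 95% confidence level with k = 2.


u_A = s / sqrt(n) = 0.529 / sqrt(9) = 0.17633333
u_B = half_width / sqrt(3) = 0.191 / sqrt(3) = 0.1102739
uc = sqrt(u_A^2 + u_B^2) = sqrt(0.17633333^2 + 0.1102739^2) = 0.20797542
U = k * uc = 2 * 0.20797542
U = 0.4160

0.4160


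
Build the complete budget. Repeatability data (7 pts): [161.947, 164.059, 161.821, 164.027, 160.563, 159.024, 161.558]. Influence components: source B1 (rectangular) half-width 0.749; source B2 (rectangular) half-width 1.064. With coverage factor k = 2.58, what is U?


mean = (161.947 + 164.059 + 161.821 + 164.027 + 160.563 + 159.024 + 161.558) / 7 = 161.857
s = sqrt(sum((x - mean)^2)/(n-1)) = 1.7961452
u_A = s / sqrt(n) = 1.7961452 / sqrt(7) = 0.67887907
u_B1 = 0.749 / sqrt(3) = 0.43243535
u_B2 = 1.064 / sqrt(3) = 0.61430069
uc = sqrt(0.67887907^2 + 0.43243535^2 + 0.61430069^2) = 1.0125426
U = k * uc = 2.58 * 1.0125426
U = 2.6124

2.6124


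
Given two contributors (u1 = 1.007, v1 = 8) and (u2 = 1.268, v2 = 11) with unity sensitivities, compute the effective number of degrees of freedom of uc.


uc = sqrt(u1^2 + u2^2) = sqrt(1.007^2 + 1.268^2) = 1.6192199
v_eff = uc^4 / (u1^4/v1 + u2^4/v2)
= 1.6192199^4 / (1.007^4/8 + 1.268^4/11)
= 6.8742185 / 0.36354583
v_eff = 18.9088

18.9088
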